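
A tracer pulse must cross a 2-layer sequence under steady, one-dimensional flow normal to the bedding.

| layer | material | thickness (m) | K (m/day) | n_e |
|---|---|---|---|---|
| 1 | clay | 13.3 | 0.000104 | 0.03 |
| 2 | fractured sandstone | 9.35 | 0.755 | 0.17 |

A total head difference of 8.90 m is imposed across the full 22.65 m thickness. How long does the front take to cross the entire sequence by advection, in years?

78.2

With flow normal to the layers, continuity requires the same specific discharge q through every layer.
Σ(b_i/K_i) = 13.3/0.000104 + 9.35/0.755 = 1.279e+05 d.
q = Δh / Σ(b_i/K_i) = 8.90 / 1.279e+05 = 6.959e-05 m/day.
In each layer the seepage velocity is v_i = q/n_i, so the layer transit time is t_i = b_i·n_i / q:
  layer 1 (clay): t_1 = 13.3 × 0.03 / 6.959e-05 = 5734 d
  layer 2 (fractured sandstone): t_2 = 9.35 × 0.17 / 6.959e-05 = 22842 d
Total t = Σ t_i = 28576 days = 78.24 years.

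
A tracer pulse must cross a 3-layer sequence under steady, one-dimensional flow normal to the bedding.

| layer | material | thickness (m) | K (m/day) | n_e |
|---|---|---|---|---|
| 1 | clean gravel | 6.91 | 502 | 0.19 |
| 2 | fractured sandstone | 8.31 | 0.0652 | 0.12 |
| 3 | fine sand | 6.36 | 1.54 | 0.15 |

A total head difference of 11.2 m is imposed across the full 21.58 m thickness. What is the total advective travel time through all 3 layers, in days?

With flow normal to the layers, continuity requires the same specific discharge q through every layer.
Σ(b_i/K_i) = 6.91/502 + 8.31/0.0652 + 6.36/1.54 = 131.6 d.
q = Δh / Σ(b_i/K_i) = 11.2 / 131.6 = 0.08511 m/day.
In each layer the seepage velocity is v_i = q/n_i, so the layer transit time is t_i = b_i·n_i / q:
  layer 1 (clean gravel): t_1 = 6.91 × 0.19 / 0.08511 = 15.43 d
  layer 2 (fractured sandstone): t_2 = 8.31 × 0.12 / 0.08511 = 11.72 d
  layer 3 (fine sand): t_3 = 6.36 × 0.15 / 0.08511 = 11.21 d
Total t = Σ t_i = 38.35 days.

38.4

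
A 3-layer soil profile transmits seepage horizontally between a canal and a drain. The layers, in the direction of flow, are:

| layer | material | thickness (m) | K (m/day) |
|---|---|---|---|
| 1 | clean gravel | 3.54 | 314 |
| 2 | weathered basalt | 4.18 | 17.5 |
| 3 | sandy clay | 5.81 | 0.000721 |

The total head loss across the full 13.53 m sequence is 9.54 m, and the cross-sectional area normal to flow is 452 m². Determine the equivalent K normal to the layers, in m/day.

Flow is perpendicular to layering, so the layers act in series and the equivalent K is the thickness-weighted harmonic mean.
Total thickness L = 3.54 + 4.18 + 5.81 = 13.53 m.
Σ(b_i/K_i) = 3.54/314 + 4.18/17.5 + 5.81/0.000721 = 8059 d.
K_eq = L / Σ(b_i/K_i) = 13.53 / 8059 = 0.001679 m/day.

0.00168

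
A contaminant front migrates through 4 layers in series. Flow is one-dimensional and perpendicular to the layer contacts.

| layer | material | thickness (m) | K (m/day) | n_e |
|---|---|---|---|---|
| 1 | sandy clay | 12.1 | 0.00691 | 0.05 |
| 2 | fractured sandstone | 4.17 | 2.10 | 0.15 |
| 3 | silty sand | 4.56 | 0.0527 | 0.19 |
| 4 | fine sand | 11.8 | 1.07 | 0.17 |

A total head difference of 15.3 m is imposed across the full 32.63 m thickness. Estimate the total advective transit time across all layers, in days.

With flow normal to the layers, continuity requires the same specific discharge q through every layer.
Σ(b_i/K_i) = 12.1/0.00691 + 4.17/2.10 + 4.56/0.0527 + 11.8/1.07 = 1851 d.
q = Δh / Σ(b_i/K_i) = 15.3 / 1851 = 0.008267 m/day.
In each layer the seepage velocity is v_i = q/n_i, so the layer transit time is t_i = b_i·n_i / q:
  layer 1 (sandy clay): t_1 = 12.1 × 0.05 / 0.008267 = 73.18 d
  layer 2 (fractured sandstone): t_2 = 4.17 × 0.15 / 0.008267 = 75.66 d
  layer 3 (silty sand): t_3 = 4.56 × 0.19 / 0.008267 = 104.8 d
  layer 4 (fine sand): t_4 = 11.8 × 0.17 / 0.008267 = 242.6 d
Total t = Σ t_i = 496.3 days.

496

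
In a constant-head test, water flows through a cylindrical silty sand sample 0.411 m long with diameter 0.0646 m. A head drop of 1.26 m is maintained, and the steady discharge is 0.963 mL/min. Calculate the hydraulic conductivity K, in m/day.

0.138

Cross-sectional area A = π·(d/2)² = π × (0.0646/2)² = 0.003278 m².
Convert discharge: 0.963 mL/min = 1.605e-08 m³/s.
Darcy's law rearranged: K = Q·L / (A·Δh) = 1.605e-08 × 0.411 / (0.003278 × 1.26) = 1.597e-06 m/s = 0.1380 m/day.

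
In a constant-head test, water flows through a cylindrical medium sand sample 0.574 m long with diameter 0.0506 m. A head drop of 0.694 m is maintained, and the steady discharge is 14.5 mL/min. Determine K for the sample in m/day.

8.59

Cross-sectional area A = π·(d/2)² = π × (0.0506/2)² = 0.002011 m².
Convert discharge: 14.5 mL/min = 2.417e-07 m³/s.
Darcy's law rearranged: K = Q·L / (A·Δh) = 2.417e-07 × 0.574 / (0.002011 × 0.694) = 9.940e-05 m/s = 8.588 m/day.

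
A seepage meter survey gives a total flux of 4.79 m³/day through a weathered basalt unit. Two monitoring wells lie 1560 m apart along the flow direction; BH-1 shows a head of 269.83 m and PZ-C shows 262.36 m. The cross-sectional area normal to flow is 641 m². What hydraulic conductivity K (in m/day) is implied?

1.56

Hydraulic gradient i = (269.83 − 262.36) / 1560 = 7.47 / 1560 = 0.004788.
From Q = K·A·i, K = Q / (A·i) = 4.79 / (641.0 × 0.004788) = 1.561 m/day.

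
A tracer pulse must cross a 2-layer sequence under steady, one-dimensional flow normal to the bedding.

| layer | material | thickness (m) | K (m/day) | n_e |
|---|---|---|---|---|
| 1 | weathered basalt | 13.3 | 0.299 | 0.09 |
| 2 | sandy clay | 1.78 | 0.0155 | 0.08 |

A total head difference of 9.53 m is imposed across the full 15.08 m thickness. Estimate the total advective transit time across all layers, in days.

22.4

With flow normal to the layers, continuity requires the same specific discharge q through every layer.
Σ(b_i/K_i) = 13.3/0.299 + 1.78/0.0155 = 159.3 d.
q = Δh / Σ(b_i/K_i) = 9.53 / 159.3 = 0.05982 m/day.
In each layer the seepage velocity is v_i = q/n_i, so the layer transit time is t_i = b_i·n_i / q:
  layer 1 (weathered basalt): t_1 = 13.3 × 0.09 / 0.05982 = 20.01 d
  layer 2 (sandy clay): t_2 = 1.78 × 0.08 / 0.05982 = 2.381 d
Total t = Σ t_i = 22.39 days.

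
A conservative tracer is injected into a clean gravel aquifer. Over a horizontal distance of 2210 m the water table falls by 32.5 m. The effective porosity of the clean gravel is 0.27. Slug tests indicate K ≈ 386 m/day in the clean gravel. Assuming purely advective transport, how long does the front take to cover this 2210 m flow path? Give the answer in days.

Hydraulic gradient i = Δh / L = 32.5 / 2210 = 0.01471.
Darcy flux q = K · i = 386.0 × 0.01471 = 5.676 m/day.
Seepage velocity v = q / n_e = 5.676 / 0.27 = 21.02 m/day.
Travel time t = L / v = 2210 / 21.02 = 105.1 days.

105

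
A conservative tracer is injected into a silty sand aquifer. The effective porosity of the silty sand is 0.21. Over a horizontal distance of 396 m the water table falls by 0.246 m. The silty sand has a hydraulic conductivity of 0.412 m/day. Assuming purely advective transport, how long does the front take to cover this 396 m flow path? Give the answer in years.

890

Hydraulic gradient i = Δh / L = 0.246 / 396 = 0.0006212.
Darcy flux q = K · i = 0.4120 × 0.0006212 = 0.0002559 m/day.
Seepage velocity v = q / n_e = 0.0002559 / 0.21 = 0.001219 m/day.
Travel time t = L / v = 396 / 0.001219 = 3.249e+05 days = 889.6 years.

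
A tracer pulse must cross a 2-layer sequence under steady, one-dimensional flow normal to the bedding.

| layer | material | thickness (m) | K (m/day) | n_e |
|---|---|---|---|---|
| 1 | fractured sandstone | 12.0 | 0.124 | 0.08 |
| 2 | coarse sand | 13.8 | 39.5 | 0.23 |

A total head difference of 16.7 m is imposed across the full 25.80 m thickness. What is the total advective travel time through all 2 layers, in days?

With flow normal to the layers, continuity requires the same specific discharge q through every layer.
Σ(b_i/K_i) = 12.0/0.124 + 13.8/39.5 = 97.12 d.
q = Δh / Σ(b_i/K_i) = 16.7 / 97.12 = 0.1719 m/day.
In each layer the seepage velocity is v_i = q/n_i, so the layer transit time is t_i = b_i·n_i / q:
  layer 1 (fractured sandstone): t_1 = 12.0 × 0.08 / 0.1719 = 5.583 d
  layer 2 (coarse sand): t_2 = 13.8 × 0.23 / 0.1719 = 18.46 d
Total t = Σ t_i = 24.04 days.

24.0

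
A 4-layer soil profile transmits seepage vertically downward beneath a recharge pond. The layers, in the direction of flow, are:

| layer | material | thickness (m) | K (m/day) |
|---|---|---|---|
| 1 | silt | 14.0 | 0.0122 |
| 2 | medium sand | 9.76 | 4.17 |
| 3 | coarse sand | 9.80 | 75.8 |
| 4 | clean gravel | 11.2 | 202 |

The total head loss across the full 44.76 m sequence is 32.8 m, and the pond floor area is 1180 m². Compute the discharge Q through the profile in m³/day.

33.7

Flow is perpendicular to layering, so the layers act in series and the equivalent K is the thickness-weighted harmonic mean.
Total thickness L = 14.0 + 9.76 + 9.80 + 11.2 = 44.76 m.
Σ(b_i/K_i) = 14.0/0.0122 + 9.76/4.17 + 9.80/75.8 + 11.2/202 = 1150 d.
K_eq = L / Σ(b_i/K_i) = 44.76 / 1150 = 0.03892 m/day.
Q = K_eq · A · (Δh/L) = 0.03892 × 1180 × (32.8/44.76) = 33.65 m³/day.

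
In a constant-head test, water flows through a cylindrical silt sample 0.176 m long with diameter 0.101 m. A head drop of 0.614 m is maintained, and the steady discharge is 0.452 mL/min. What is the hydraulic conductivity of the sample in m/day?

Cross-sectional area A = π·(d/2)² = π × (0.101/2)² = 0.008012 m².
Convert discharge: 0.452 mL/min = 7.533e-09 m³/s.
Darcy's law rearranged: K = Q·L / (A·Δh) = 7.533e-09 × 0.176 / (0.008012 × 0.614) = 2.695e-07 m/s = 0.02329 m/day.

0.0233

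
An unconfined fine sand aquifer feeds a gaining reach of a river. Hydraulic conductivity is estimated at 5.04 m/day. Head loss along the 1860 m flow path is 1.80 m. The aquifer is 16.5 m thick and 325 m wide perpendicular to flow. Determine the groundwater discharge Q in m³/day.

Cross-sectional area A = 325 × 16.5 = 5362 m².
Hydraulic gradient i = Δh / L = 1.80 / 1860 = 0.0009677.
Darcy's law: Q = K · A · i = 5.040 × 5362 × 0.0009677 = 26.16 m³/day.

26.2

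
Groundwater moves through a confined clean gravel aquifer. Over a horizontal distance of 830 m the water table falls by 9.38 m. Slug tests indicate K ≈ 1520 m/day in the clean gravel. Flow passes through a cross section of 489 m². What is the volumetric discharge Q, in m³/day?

Hydraulic gradient i = Δh / L = 9.38 / 830 = 0.01130.
Darcy's law: Q = K · A · i = 1520 × 489.0 × 0.01130 = 8400 m³/day.

8400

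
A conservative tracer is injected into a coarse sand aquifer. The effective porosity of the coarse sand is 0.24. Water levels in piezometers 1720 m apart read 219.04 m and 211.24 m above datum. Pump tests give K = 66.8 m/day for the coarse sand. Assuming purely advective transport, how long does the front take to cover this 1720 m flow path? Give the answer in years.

Hydraulic gradient i = (219.04 − 211.24) / 1720 = 7.8 / 1720 = 0.004535.
Darcy flux q = K · i = 66.80 × 0.004535 = 0.3029 m/day.
Seepage velocity v = q / n_e = 0.3029 / 0.24 = 1.262 m/day.
Travel time t = L / v = 1720 / 1.262 = 1363 days = 3.731 years.

3.73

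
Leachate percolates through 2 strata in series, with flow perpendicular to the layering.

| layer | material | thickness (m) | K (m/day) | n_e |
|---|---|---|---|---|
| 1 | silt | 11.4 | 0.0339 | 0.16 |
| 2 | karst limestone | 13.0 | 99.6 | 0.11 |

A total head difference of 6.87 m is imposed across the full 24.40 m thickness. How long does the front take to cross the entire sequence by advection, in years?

With flow normal to the layers, continuity requires the same specific discharge q through every layer.
Σ(b_i/K_i) = 11.4/0.0339 + 13.0/99.6 = 336.4 d.
q = Δh / Σ(b_i/K_i) = 6.87 / 336.4 = 0.02042 m/day.
In each layer the seepage velocity is v_i = q/n_i, so the layer transit time is t_i = b_i·n_i / q:
  layer 1 (silt): t_1 = 11.4 × 0.16 / 0.02042 = 89.32 d
  layer 2 (karst limestone): t_2 = 13.0 × 0.11 / 0.02042 = 70.02 d
Total t = Σ t_i = 159.3 days = 0.4363 years.

0.436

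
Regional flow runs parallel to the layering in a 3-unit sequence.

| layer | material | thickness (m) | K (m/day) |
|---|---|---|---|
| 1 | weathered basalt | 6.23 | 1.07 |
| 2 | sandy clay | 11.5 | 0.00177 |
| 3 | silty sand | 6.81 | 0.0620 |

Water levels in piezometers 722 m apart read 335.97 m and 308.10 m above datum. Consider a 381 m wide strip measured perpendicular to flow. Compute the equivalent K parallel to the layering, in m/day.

Flow is parallel to layering, so each bed carries its own Darcy discharge and the transmissivities add.
Σ(K_i·b_i) = 1.07×6.23 + 0.00177×11.5 + 0.0620×6.81 = 7.109 m²/day.
Total thickness b = 24.54 m, so K_eq = Σ(K_i·b_i)/b = 0.2897 m/day.

0.290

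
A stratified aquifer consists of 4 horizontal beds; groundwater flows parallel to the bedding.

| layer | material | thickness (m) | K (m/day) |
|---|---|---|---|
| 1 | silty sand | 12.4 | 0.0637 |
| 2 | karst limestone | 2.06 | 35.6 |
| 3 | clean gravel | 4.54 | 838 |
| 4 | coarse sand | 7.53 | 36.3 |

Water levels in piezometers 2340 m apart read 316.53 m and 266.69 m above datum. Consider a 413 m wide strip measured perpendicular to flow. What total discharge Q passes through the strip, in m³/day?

36500

Flow is parallel to layering, so each bed carries its own Darcy discharge and the transmissivities add.
Σ(K_i·b_i) = 0.0637×12.4 + 35.6×2.06 + 838×4.54 + 36.3×7.53 = 4152 m²/day.
Hydraulic gradient i = (316.53 − 266.69) / 2340 = 49.84 / 2340 = 0.02130.
Q = Σ(K_i·b_i) · W · i = 4152 × 413 × 0.02130 = 36523 m³/day.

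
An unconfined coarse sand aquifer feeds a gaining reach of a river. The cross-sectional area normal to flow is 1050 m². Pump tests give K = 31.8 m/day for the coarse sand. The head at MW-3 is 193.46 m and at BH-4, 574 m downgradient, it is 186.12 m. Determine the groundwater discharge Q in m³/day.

Hydraulic gradient i = (193.46 − 186.12) / 574 = 7.34 / 574 = 0.01279.
Darcy's law: Q = K · A · i = 31.80 × 1050 × 0.01279 = 427.0 m³/day.

427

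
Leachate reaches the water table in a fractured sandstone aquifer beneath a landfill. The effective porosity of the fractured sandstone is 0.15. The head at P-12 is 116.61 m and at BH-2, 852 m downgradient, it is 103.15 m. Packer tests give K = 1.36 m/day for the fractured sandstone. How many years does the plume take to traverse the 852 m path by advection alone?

16.3

Hydraulic gradient i = (116.61 − 103.15) / 852 = 13.46 / 852 = 0.01580.
Darcy flux q = K · i = 1.360 × 0.01580 = 0.02149 m/day.
Seepage velocity v = q / n_e = 0.02149 / 0.15 = 0.1432 m/day.
Travel time t = L / v = 852 / 0.1432 = 5948 days = 16.29 years.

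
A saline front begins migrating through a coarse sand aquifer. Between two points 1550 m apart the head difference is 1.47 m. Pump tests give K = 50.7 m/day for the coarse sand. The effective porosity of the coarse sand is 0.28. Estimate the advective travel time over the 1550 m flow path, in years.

Hydraulic gradient i = Δh / L = 1.47 / 1550 = 0.0009484.
Darcy flux q = K · i = 50.70 × 0.0009484 = 0.04808 m/day.
Seepage velocity v = q / n_e = 0.04808 / 0.28 = 0.1717 m/day.
Travel time t = L / v = 1550 / 0.1717 = 9026 days = 24.71 years.

24.7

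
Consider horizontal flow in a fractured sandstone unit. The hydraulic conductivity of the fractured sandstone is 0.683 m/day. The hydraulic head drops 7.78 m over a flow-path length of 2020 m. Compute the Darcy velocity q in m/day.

Hydraulic gradient i = Δh / L = 7.78 / 2020 = 0.003851.
Specific discharge q = K · i = 0.6830 × 0.003851 = 0.002631 m/day.

0.00263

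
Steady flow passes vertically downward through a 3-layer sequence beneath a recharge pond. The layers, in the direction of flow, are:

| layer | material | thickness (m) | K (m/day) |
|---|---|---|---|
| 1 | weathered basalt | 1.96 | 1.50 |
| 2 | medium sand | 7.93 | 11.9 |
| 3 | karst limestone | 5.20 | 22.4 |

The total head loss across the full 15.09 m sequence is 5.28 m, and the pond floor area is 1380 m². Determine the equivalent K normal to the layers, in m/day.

Flow is perpendicular to layering, so the layers act in series and the equivalent K is the thickness-weighted harmonic mean.
Total thickness L = 1.96 + 7.93 + 5.20 = 15.09 m.
Σ(b_i/K_i) = 1.96/1.50 + 7.93/11.9 + 5.20/22.4 = 2.205 d.
K_eq = L / Σ(b_i/K_i) = 15.09 / 2.205 = 6.843 m/day.

6.84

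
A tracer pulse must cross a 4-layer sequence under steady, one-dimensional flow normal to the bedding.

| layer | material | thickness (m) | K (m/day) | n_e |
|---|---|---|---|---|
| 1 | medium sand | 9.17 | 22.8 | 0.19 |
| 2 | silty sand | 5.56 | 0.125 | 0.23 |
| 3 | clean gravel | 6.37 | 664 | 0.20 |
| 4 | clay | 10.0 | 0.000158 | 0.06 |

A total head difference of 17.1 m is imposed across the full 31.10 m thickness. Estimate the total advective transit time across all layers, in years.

49.6

With flow normal to the layers, continuity requires the same specific discharge q through every layer.
Σ(b_i/K_i) = 9.17/22.8 + 5.56/0.125 + 6.37/664 + 10.0/0.000158 = 63336 d.
q = Δh / Σ(b_i/K_i) = 17.1 / 63336 = 0.0002700 m/day.
In each layer the seepage velocity is v_i = q/n_i, so the layer transit time is t_i = b_i·n_i / q:
  layer 1 (medium sand): t_1 = 9.17 × 0.19 / 0.0002700 = 6453 d
  layer 2 (silty sand): t_2 = 5.56 × 0.23 / 0.0002700 = 4736 d
  layer 3 (clean gravel): t_3 = 6.37 × 0.20 / 0.0002700 = 4719 d
  layer 4 (clay): t_4 = 10.0 × 0.06 / 0.0002700 = 2222 d
Total t = Σ t_i = 18131 days = 49.64 years.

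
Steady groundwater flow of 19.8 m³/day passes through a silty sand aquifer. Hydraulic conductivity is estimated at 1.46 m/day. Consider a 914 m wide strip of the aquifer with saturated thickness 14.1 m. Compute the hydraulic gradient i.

0.00105

Cross-sectional area A = 914 × 14.1 = 12887 m².
From Q = K·A·i, i = Q / (K·A) = 19.8 / (1.460 × 12887) = 0.001052.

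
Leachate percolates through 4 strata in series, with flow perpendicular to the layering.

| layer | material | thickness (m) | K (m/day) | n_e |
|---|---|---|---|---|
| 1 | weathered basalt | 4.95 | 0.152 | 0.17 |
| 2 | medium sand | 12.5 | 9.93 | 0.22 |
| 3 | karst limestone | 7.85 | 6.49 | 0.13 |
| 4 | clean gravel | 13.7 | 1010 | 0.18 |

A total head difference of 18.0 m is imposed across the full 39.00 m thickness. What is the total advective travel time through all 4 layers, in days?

With flow normal to the layers, continuity requires the same specific discharge q through every layer.
Σ(b_i/K_i) = 4.95/0.152 + 12.5/9.93 + 7.85/6.49 + 13.7/1010 = 35.05 d.
q = Δh / Σ(b_i/K_i) = 18.0 / 35.05 = 0.5136 m/day.
In each layer the seepage velocity is v_i = q/n_i, so the layer transit time is t_i = b_i·n_i / q:
  layer 1 (weathered basalt): t_1 = 4.95 × 0.17 / 0.5136 = 1.638 d
  layer 2 (medium sand): t_2 = 12.5 × 0.22 / 0.5136 = 5.355 d
  layer 3 (karst limestone): t_3 = 7.85 × 0.13 / 0.5136 = 1.987 d
  layer 4 (clean gravel): t_4 = 13.7 × 0.18 / 0.5136 = 4.802 d
Total t = Σ t_i = 13.78 days.

13.8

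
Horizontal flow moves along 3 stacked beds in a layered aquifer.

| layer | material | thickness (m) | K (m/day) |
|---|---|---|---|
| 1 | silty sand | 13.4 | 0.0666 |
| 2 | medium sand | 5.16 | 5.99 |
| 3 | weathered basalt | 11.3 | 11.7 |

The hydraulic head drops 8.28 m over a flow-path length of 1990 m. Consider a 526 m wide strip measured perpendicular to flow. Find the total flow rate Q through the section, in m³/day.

Flow is parallel to layering, so each bed carries its own Darcy discharge and the transmissivities add.
Σ(K_i·b_i) = 0.0666×13.4 + 5.99×5.16 + 11.7×11.3 = 164.0 m²/day.
Hydraulic gradient i = Δh / L = 8.28 / 1990 = 0.004161.
Q = Σ(K_i·b_i) · W · i = 164.0 × 526 × 0.004161 = 359.0 m³/day.

359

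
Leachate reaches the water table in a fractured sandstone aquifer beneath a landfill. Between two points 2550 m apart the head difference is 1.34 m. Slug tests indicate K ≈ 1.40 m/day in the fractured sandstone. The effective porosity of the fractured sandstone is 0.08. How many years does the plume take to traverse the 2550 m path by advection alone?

Hydraulic gradient i = Δh / L = 1.34 / 2550 = 0.0005255.
Darcy flux q = K · i = 1.400 × 0.0005255 = 0.0007357 m/day.
Seepage velocity v = q / n_e = 0.0007357 / 0.08 = 0.009196 m/day.
Travel time t = L / v = 2550 / 0.009196 = 2.773e+05 days = 759.2 years.

759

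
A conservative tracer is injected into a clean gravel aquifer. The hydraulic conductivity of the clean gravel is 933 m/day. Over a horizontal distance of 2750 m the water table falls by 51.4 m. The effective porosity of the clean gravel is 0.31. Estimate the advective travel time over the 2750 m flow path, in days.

48.9

Hydraulic gradient i = Δh / L = 51.4 / 2750 = 0.01869.
Darcy flux q = K · i = 933.0 × 0.01869 = 17.44 m/day.
Seepage velocity v = q / n_e = 17.44 / 0.31 = 56.25 m/day.
Travel time t = L / v = 2750 / 56.25 = 48.89 days.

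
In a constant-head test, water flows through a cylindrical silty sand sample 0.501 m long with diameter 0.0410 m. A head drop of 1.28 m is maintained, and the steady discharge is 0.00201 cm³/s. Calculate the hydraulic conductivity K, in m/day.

Cross-sectional area A = π·(d/2)² = π × (0.0410/2)² = 0.001320 m².
Convert discharge: 0.00201 cm³/s = 2.010e-09 m³/s.
Darcy's law rearranged: K = Q·L / (A·Δh) = 2.010e-09 × 0.501 / (0.001320 × 1.28) = 5.959e-07 m/s = 0.05148 m/day.

0.0515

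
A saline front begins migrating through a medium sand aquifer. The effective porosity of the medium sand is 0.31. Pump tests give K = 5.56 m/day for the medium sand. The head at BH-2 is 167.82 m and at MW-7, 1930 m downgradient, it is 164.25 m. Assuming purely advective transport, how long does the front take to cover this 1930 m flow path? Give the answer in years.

159

Hydraulic gradient i = (167.82 − 164.25) / 1930 = 3.57 / 1930 = 0.001850.
Darcy flux q = K · i = 5.560 × 0.001850 = 0.01028 m/day.
Seepage velocity v = q / n_e = 0.01028 / 0.31 = 0.03318 m/day.
Travel time t = L / v = 1930 / 0.03318 = 58175 days = 159.3 years.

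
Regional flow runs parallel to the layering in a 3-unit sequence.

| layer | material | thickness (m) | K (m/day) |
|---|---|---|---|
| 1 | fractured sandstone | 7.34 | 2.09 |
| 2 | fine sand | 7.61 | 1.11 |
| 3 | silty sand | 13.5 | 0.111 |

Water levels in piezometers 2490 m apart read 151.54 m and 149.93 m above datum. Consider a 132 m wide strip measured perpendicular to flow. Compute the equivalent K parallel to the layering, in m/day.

Flow is parallel to layering, so each bed carries its own Darcy discharge and the transmissivities add.
Σ(K_i·b_i) = 2.09×7.34 + 1.11×7.61 + 0.111×13.5 = 25.29 m²/day.
Total thickness b = 28.45 m, so K_eq = Σ(K_i·b_i)/b = 0.8888 m/day.

0.889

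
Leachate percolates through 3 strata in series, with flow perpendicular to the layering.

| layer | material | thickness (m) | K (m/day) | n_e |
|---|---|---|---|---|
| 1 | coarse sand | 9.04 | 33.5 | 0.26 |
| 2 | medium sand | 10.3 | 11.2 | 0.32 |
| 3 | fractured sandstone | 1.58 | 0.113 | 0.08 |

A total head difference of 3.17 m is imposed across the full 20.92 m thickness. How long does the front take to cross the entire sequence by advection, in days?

With flow normal to the layers, continuity requires the same specific discharge q through every layer.
Σ(b_i/K_i) = 9.04/33.5 + 10.3/11.2 + 1.58/0.113 = 15.17 d.
q = Δh / Σ(b_i/K_i) = 3.17 / 15.17 = 0.2089 m/day.
In each layer the seepage velocity is v_i = q/n_i, so the layer transit time is t_i = b_i·n_i / q:
  layer 1 (coarse sand): t_1 = 9.04 × 0.26 / 0.2089 = 11.25 d
  layer 2 (medium sand): t_2 = 10.3 × 0.32 / 0.2089 = 15.77 d
  layer 3 (fractured sandstone): t_3 = 1.58 × 0.08 / 0.2089 = 0.6050 d
Total t = Σ t_i = 27.63 days.

27.6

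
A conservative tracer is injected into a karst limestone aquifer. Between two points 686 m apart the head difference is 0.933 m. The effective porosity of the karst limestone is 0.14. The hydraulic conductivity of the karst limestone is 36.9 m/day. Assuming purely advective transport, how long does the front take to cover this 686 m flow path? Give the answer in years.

Hydraulic gradient i = Δh / L = 0.933 / 686 = 0.001360.
Darcy flux q = K · i = 36.90 × 0.001360 = 0.05019 m/day.
Seepage velocity v = q / n_e = 0.05019 / 0.14 = 0.3585 m/day.
Travel time t = L / v = 686 / 0.3585 = 1914 days = 5.239 years.

5.24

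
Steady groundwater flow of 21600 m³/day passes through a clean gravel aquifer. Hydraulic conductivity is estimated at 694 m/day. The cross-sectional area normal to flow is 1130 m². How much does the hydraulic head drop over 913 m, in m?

From Q = K·A·i, i = Q / (K·A) = 21600 / (694.0 × 1130) = 0.02754.
Head loss Δh = i · L = 0.02754 × 913 = 25.15 m.

25.1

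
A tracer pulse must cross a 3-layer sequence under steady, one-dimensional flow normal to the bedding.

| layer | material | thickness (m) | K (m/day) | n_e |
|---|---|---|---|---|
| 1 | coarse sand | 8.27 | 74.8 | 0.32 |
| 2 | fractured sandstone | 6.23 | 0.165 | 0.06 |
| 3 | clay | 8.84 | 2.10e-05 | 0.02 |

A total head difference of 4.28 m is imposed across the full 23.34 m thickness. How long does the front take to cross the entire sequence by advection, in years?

861

With flow normal to the layers, continuity requires the same specific discharge q through every layer.
Σ(b_i/K_i) = 8.27/74.8 + 6.23/0.165 + 8.84/2.10e-05 = 4.210e+05 d.
q = Δh / Σ(b_i/K_i) = 4.28 / 4.210e+05 = 1.017e-05 m/day.
In each layer the seepage velocity is v_i = q/n_i, so the layer transit time is t_i = b_i·n_i / q:
  layer 1 (coarse sand): t_1 = 8.27 × 0.32 / 1.017e-05 = 2.603e+05 d
  layer 2 (fractured sandstone): t_2 = 6.23 × 0.06 / 1.017e-05 = 36768 d
  layer 3 (clay): t_3 = 8.84 × 0.02 / 1.017e-05 = 17390 d
Total t = Σ t_i = 3.145e+05 days = 861.0 years.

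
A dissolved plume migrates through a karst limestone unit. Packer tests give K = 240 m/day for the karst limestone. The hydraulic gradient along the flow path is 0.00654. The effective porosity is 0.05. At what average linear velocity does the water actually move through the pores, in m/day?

31.4

Hydraulic gradient i = 0.00654.
Darcy flux q = K · i = 240.0 × 0.006540 = 1.570 m/day.
Seepage velocity v = q / n_e = 1.570 / 0.05 = 31.39 m/day.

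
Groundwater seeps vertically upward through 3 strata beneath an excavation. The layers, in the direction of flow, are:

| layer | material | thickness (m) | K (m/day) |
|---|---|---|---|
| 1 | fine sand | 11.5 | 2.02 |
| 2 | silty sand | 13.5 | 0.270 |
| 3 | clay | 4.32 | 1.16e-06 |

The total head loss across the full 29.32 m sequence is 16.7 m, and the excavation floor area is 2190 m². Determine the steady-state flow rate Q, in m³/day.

Flow is perpendicular to layering, so the layers act in series and the equivalent K is the thickness-weighted harmonic mean.
Total thickness L = 11.5 + 13.5 + 4.32 = 29.32 m.
Σ(b_i/K_i) = 11.5/2.02 + 13.5/0.270 + 4.32/1.16e-06 = 3.724e+06 d.
K_eq = L / Σ(b_i/K_i) = 29.32 / 3.724e+06 = 7.873e-06 m/day.
Q = K_eq · A · (Δh/L) = 7.873e-06 × 2190 × (16.7/29.32) = 0.009820 m³/day.

0.00982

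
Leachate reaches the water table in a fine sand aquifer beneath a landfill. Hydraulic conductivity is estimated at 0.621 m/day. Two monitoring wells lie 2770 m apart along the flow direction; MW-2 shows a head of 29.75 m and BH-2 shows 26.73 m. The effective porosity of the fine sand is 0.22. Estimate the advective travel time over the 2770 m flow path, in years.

Hydraulic gradient i = (29.75 − 26.73) / 2770 = 3.02 / 2770 = 0.001090.
Darcy flux q = K · i = 0.6210 × 0.001090 = 0.0006770 m/day.
Seepage velocity v = q / n_e = 0.0006770 / 0.22 = 0.003077 m/day.
Travel time t = L / v = 2770 / 0.003077 = 9.001e+05 days = 2464 years.

2460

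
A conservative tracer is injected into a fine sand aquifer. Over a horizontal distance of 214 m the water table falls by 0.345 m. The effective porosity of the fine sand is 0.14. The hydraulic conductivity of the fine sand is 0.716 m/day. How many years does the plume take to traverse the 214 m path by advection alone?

71.1

Hydraulic gradient i = Δh / L = 0.345 / 214 = 0.001612.
Darcy flux q = K · i = 0.7160 × 0.001612 = 0.001154 m/day.
Seepage velocity v = q / n_e = 0.001154 / 0.14 = 0.008245 m/day.
Travel time t = L / v = 214 / 0.008245 = 25955 days = 71.06 years.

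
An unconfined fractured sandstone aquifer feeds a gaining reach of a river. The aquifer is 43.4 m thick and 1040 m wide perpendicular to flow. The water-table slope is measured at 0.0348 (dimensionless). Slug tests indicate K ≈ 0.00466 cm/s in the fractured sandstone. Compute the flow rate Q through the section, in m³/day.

6320

Convert K: 0.00466 cm/s × 864 = 4.026 m/day.
Cross-sectional area A = 1040 × 43.4 = 45136 m².
Hydraulic gradient i = 0.0348.
Darcy's law: Q = K · A · i = 4.026 × 45136 × 0.03480 = 6324 m³/day.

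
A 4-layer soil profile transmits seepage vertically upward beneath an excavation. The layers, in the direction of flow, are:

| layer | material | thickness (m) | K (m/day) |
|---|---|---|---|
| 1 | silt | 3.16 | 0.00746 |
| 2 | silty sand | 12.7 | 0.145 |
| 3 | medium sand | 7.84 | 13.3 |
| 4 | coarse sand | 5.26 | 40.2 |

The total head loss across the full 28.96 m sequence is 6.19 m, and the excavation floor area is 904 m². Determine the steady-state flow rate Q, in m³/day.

10.9

Flow is perpendicular to layering, so the layers act in series and the equivalent K is the thickness-weighted harmonic mean.
Total thickness L = 3.16 + 12.7 + 7.84 + 5.26 = 28.96 m.
Σ(b_i/K_i) = 3.16/0.00746 + 12.7/0.145 + 7.84/13.3 + 5.26/40.2 = 511.9 d.
K_eq = L / Σ(b_i/K_i) = 28.96 / 511.9 = 0.05657 m/day.
Q = K_eq · A · (Δh/L) = 0.05657 × 904 × (6.19/28.96) = 10.93 m³/day.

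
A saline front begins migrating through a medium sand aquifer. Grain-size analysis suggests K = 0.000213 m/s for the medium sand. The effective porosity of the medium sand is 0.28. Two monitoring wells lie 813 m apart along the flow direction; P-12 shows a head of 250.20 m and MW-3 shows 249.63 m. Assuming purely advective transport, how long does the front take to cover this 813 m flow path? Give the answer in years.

Convert K: 0.000213 m/s × 86400 = 18.40 m/day.
Hydraulic gradient i = (250.20 − 249.63) / 813 = 0.57 / 813 = 0.0007011.
Darcy flux q = K · i = 18.40 × 0.0007011 = 0.01290 m/day.
Seepage velocity v = q / n_e = 0.01290 / 0.28 = 0.04608 m/day.
Travel time t = L / v = 813 / 0.04608 = 17643 days = 48.30 years.

48.3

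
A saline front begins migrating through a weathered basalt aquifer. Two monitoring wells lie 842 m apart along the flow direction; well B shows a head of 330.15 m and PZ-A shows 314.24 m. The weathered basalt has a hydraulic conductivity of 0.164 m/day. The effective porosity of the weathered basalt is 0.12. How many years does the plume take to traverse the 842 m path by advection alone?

89.3

Hydraulic gradient i = (330.15 − 314.24) / 842 = 15.91 / 842 = 0.01890.
Darcy flux q = K · i = 0.1640 × 0.01890 = 0.003099 m/day.
Seepage velocity v = q / n_e = 0.003099 / 0.12 = 0.02582 m/day.
Travel time t = L / v = 842 / 0.02582 = 32606 days = 89.27 years.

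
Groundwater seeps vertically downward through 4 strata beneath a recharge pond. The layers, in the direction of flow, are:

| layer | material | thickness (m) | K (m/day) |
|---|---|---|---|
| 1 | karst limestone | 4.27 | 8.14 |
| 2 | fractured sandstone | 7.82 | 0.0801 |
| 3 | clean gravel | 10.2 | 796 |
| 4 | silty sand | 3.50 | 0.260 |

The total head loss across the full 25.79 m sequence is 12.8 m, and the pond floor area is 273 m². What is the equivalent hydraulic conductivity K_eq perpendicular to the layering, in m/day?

Flow is perpendicular to layering, so the layers act in series and the equivalent K is the thickness-weighted harmonic mean.
Total thickness L = 4.27 + 7.82 + 10.2 + 3.50 = 25.79 m.
Σ(b_i/K_i) = 4.27/8.14 + 7.82/0.0801 + 10.2/796 + 3.50/0.260 = 111.6 d.
K_eq = L / Σ(b_i/K_i) = 25.79 / 111.6 = 0.2310 m/day.

0.231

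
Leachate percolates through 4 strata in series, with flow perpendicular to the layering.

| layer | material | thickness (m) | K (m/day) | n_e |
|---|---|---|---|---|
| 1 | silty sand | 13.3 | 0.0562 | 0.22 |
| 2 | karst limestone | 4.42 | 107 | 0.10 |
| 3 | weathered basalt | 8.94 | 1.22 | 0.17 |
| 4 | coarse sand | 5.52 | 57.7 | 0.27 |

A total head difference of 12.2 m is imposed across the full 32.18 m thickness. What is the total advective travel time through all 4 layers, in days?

128

With flow normal to the layers, continuity requires the same specific discharge q through every layer.
Σ(b_i/K_i) = 13.3/0.0562 + 4.42/107 + 8.94/1.22 + 5.52/57.7 = 244.1 d.
q = Δh / Σ(b_i/K_i) = 12.2 / 244.1 = 0.04998 m/day.
In each layer the seepage velocity is v_i = q/n_i, so the layer transit time is t_i = b_i·n_i / q:
  layer 1 (silty sand): t_1 = 13.3 × 0.22 / 0.04998 = 58.55 d
  layer 2 (karst limestone): t_2 = 4.42 × 0.10 / 0.04998 = 8.844 d
  layer 3 (weathered basalt): t_3 = 8.94 × 0.17 / 0.04998 = 30.41 d
  layer 4 (coarse sand): t_4 = 5.52 × 0.27 / 0.04998 = 29.82 d
Total t = Σ t_i = 127.6 days.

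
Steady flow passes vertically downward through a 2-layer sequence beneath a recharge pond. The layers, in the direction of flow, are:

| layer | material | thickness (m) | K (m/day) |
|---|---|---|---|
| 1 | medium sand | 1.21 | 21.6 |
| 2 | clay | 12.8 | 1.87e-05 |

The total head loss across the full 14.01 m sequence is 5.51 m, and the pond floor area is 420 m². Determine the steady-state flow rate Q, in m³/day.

Flow is perpendicular to layering, so the layers act in series and the equivalent K is the thickness-weighted harmonic mean.
Total thickness L = 1.21 + 12.8 = 14.01 m.
Σ(b_i/K_i) = 1.21/21.6 + 12.8/1.87e-05 = 6.845e+05 d.
K_eq = L / Σ(b_i/K_i) = 14.01 / 6.845e+05 = 2.047e-05 m/day.
Q = K_eq · A · (Δh/L) = 2.047e-05 × 420 × (5.51/14.01) = 0.003381 m³/day.

0.00338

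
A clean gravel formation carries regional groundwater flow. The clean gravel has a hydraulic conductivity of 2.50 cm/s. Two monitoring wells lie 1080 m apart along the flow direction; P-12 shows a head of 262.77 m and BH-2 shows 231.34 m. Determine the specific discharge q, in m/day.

Convert K: 2.50 cm/s × 864 = 2160 m/day.
Hydraulic gradient i = (262.77 − 231.34) / 1080 = 31.43 / 1080 = 0.02910.
Specific discharge q = K · i = 2160 × 0.02910 = 62.86 m/day.

62.9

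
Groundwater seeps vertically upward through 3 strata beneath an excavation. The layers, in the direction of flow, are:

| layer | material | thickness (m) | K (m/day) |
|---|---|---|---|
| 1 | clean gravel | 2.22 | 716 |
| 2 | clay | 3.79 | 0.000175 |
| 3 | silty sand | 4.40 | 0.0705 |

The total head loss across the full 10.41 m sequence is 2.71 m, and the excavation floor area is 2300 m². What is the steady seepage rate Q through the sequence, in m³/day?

0.287

Flow is perpendicular to layering, so the layers act in series and the equivalent K is the thickness-weighted harmonic mean.
Total thickness L = 2.22 + 3.79 + 4.40 = 10.41 m.
Σ(b_i/K_i) = 2.22/716 + 3.79/0.000175 + 4.40/0.0705 = 21720 d.
K_eq = L / Σ(b_i/K_i) = 10.41 / 21720 = 0.0004793 m/day.
Q = K_eq · A · (Δh/L) = 0.0004793 × 2300 × (2.71/10.41) = 0.2870 m³/day.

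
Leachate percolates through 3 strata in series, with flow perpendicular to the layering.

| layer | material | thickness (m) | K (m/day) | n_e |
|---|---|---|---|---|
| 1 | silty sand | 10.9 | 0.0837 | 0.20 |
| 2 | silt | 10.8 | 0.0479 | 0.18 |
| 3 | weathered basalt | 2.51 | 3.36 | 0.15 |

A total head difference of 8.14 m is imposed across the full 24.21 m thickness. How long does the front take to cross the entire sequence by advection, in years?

With flow normal to the layers, continuity requires the same specific discharge q through every layer.
Σ(b_i/K_i) = 10.9/0.0837 + 10.8/0.0479 + 2.51/3.36 = 356.4 d.
q = Δh / Σ(b_i/K_i) = 8.14 / 356.4 = 0.02284 m/day.
In each layer the seepage velocity is v_i = q/n_i, so the layer transit time is t_i = b_i·n_i / q:
  layer 1 (silty sand): t_1 = 10.9 × 0.20 / 0.02284 = 95.46 d
  layer 2 (silt): t_2 = 10.8 × 0.18 / 0.02284 = 85.13 d
  layer 3 (weathered basalt): t_3 = 2.51 × 0.15 / 0.02284 = 16.49 d
Total t = Σ t_i = 197.1 days = 0.5396 years.

0.540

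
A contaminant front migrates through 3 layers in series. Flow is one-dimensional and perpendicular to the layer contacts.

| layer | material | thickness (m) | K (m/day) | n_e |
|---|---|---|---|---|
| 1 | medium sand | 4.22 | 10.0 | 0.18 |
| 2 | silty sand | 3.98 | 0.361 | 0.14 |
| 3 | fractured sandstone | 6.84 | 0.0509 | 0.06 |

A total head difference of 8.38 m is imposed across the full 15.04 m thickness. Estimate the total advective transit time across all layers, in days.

With flow normal to the layers, continuity requires the same specific discharge q through every layer.
Σ(b_i/K_i) = 4.22/10.0 + 3.98/0.361 + 6.84/0.0509 = 145.8 d.
q = Δh / Σ(b_i/K_i) = 8.38 / 145.8 = 0.05746 m/day.
In each layer the seepage velocity is v_i = q/n_i, so the layer transit time is t_i = b_i·n_i / q:
  layer 1 (medium sand): t_1 = 4.22 × 0.18 / 0.05746 = 13.22 d
  layer 2 (silty sand): t_2 = 3.98 × 0.14 / 0.05746 = 9.696 d
  layer 3 (fractured sandstone): t_3 = 6.84 × 0.06 / 0.05746 = 7.142 d
Total t = Σ t_i = 30.06 days.

30.1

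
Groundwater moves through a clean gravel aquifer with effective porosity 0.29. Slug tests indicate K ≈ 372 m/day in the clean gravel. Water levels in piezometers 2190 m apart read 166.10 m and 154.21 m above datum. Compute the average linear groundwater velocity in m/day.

Hydraulic gradient i = (166.10 − 154.21) / 2190 = 11.89 / 2190 = 0.005429.
Darcy flux q = K · i = 372.0 × 0.005429 = 2.020 m/day.
Seepage velocity v = q / n_e = 2.020 / 0.29 = 6.964 m/day.

6.96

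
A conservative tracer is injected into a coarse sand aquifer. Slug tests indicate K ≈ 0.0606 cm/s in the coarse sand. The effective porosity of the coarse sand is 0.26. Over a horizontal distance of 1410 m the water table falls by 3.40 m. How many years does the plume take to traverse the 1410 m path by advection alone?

Convert K: 0.0606 cm/s × 864 = 52.36 m/day.
Hydraulic gradient i = Δh / L = 3.40 / 1410 = 0.002411.
Darcy flux q = K · i = 52.36 × 0.002411 = 0.1263 m/day.
Seepage velocity v = q / n_e = 0.1263 / 0.26 = 0.4856 m/day.
Travel time t = L / v = 1410 / 0.4856 = 2904 days = 7.950 years.

7.95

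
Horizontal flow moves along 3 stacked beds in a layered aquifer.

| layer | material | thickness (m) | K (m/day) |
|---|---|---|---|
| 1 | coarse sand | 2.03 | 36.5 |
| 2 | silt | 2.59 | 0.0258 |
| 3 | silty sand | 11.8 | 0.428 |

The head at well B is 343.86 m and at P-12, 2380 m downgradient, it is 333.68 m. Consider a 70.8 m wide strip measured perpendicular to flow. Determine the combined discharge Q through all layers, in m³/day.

Flow is parallel to layering, so each bed carries its own Darcy discharge and the transmissivities add.
Σ(K_i·b_i) = 36.5×2.03 + 0.0258×2.59 + 0.428×11.8 = 79.21 m²/day.
Hydraulic gradient i = (343.86 − 333.68) / 2380 = 10.18 / 2380 = 0.004277.
Q = Σ(K_i·b_i) · W · i = 79.21 × 70.8 × 0.004277 = 23.99 m³/day.

24.0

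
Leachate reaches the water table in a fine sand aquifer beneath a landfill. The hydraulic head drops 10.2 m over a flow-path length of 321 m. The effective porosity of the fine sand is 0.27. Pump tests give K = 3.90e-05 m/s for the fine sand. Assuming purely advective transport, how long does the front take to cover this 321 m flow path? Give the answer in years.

2.22

Convert K: 3.90e-05 m/s × 86400 = 3.370 m/day.
Hydraulic gradient i = Δh / L = 10.2 / 321 = 0.03178.
Darcy flux q = K · i = 3.370 × 0.03178 = 0.1071 m/day.
Seepage velocity v = q / n_e = 0.1071 / 0.27 = 0.3966 m/day.
Travel time t = L / v = 321 / 0.3966 = 809.5 days = 2.216 years.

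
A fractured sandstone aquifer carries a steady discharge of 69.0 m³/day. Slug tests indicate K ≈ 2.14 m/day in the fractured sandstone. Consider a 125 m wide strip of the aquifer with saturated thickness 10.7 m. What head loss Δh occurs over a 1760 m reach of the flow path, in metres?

42.4

Cross-sectional area A = 125 × 10.7 = 1338 m².
From Q = K·A·i, i = Q / (K·A) = 69.0 / (2.140 × 1338) = 0.02411.
Head loss Δh = i · L = 0.02411 × 1760 = 42.43 m.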